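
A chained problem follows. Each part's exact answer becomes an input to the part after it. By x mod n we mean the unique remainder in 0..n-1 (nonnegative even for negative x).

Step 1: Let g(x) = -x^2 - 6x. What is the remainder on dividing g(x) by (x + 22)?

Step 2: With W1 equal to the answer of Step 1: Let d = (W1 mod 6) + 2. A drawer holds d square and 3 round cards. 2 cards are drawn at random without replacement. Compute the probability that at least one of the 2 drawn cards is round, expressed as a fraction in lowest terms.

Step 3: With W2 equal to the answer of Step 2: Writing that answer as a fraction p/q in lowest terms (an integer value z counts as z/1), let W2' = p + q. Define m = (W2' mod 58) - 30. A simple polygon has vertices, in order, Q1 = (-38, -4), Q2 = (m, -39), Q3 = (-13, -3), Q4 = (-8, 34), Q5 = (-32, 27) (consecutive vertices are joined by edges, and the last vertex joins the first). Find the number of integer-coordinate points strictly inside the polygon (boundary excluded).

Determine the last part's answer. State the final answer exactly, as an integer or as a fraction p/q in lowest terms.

Step 1: remainder = value at the root: -1*(-22)^2 - 6*(-22)^1 = (-484) + (132) = -352; answer -352
Step 2: W1 = -352; d = 4; total draws C(7,2) = 21; complement C(4,2) = 6; favorable 21 - 6 = 15; P = 5/7; answer 5/7
Step 3: W2 = 5/7; threaded value p + q = 12; m = -18; cross terms: (-38*-39 - -18*-4)=1410, (-18*-3 - -13*-39)=-453, (-13*34 - -8*-3)=-466, (-8*27 - -32*34)=872, (-32*-4 - -38*27)=1154; twice the area = |2517| = 2517; area = 2517/2; boundary points = 5 + 1 + 1 + 1 + 1 = 9; strictly interior points = area - boundary/2 + 1 = 1255; answer 1255

1255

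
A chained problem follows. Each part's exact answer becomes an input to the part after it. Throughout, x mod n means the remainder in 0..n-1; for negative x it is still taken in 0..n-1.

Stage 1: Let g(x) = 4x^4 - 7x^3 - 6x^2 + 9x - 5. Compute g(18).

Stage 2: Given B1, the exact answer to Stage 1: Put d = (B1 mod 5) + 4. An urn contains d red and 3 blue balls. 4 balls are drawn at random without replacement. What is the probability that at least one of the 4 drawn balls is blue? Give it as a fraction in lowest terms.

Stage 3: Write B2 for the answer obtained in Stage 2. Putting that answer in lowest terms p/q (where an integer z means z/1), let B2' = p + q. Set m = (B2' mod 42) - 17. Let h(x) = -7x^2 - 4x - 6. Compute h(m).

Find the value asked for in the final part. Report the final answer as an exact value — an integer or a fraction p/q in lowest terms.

-234

Stage 1: 4*(18)^4 - 7*(18)^3 - 6*(18)^2 + 9*(18)^1 - 5 = (419904) + (-40824) + (-1944) + (162) + (-5) = 377293; answer 377293
Stage 2: B1 = 377293; d = 7; total draws C(10,4) = 210; complement C(7,4) = 35; favorable 210 - 35 = 175; P = 5/6; answer 5/6
Stage 3: B2 = 5/6; threaded value p + q = 11; m = -6; -7*(-6)^2 - 4*(-6)^1 - 6 = (-252) + (24) + (-6) = -234; answer -234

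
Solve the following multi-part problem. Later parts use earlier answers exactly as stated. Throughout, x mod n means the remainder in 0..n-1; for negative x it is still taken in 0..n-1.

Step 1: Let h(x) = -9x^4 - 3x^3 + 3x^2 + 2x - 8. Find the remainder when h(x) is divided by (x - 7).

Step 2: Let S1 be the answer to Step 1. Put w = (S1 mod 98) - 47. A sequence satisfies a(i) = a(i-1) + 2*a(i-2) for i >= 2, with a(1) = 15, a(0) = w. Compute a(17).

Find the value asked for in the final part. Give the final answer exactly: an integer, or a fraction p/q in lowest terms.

Step 1: remainder = value at the root: -9*(7)^4 - 3*(7)^3 + 3*(7)^2 + 2*(7)^1 - 8 = (-21609) + (-1029) + (147) + (14) + (-8) = -22485; answer -22485
Step 2: S1 = -22485; w = 8; a(2) = 1*(15) + 2*(8) = 31; iterating: a(2)=31, a(3)=61, a(4)=123, a(5)=245, a(6)=491, a(7)=981, a(8)=1963, a(9)=3925, a(10)=7851, a(11)=15701, a(12)=31403, a(13)=62805, a(14)=125611, a(15)=251221, a(16)=502443, a(17)=1004885; answer 1004885

1004885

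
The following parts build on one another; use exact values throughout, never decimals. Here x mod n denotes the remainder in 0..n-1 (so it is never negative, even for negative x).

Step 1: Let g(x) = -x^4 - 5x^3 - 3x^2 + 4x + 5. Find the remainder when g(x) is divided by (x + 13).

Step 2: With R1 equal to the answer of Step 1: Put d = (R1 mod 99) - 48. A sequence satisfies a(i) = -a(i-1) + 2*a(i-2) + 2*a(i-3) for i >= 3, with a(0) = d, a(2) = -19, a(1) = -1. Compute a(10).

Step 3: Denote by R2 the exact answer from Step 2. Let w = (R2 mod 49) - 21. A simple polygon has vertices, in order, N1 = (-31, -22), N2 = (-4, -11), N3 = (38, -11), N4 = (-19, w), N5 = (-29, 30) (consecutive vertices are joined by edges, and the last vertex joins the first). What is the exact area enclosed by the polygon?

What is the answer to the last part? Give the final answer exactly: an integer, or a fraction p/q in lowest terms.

Step 1: remainder = value at the root: -1*(-13)^4 - 5*(-13)^3 - 3*(-13)^2 + 4*(-13)^1 + 5 = (-28561) + (10985) + (-507) + (-52) + (5) = -18130; answer -18130
Step 2: R1 = -18130; d = 38; a(3) = -1*(-19) + 2*(-1) + 2*(38) = 93; iterating: a(3)=93, a(4)=-133, a(5)=281, a(6)=-361, a(7)=657, a(8)=-817, a(9)=1409, a(10)=-1729; answer -1729
Step 3: R2 = -1729; w = 14; cross terms: (-31*-11 - -4*-22)=253, (-4*-11 - 38*-11)=462, (38*14 - -19*-11)=323, (-19*30 - -29*14)=-164, (-29*-22 - -31*30)=1568; twice the area = |2442| = 2442; area = 1221; answer 1221

1221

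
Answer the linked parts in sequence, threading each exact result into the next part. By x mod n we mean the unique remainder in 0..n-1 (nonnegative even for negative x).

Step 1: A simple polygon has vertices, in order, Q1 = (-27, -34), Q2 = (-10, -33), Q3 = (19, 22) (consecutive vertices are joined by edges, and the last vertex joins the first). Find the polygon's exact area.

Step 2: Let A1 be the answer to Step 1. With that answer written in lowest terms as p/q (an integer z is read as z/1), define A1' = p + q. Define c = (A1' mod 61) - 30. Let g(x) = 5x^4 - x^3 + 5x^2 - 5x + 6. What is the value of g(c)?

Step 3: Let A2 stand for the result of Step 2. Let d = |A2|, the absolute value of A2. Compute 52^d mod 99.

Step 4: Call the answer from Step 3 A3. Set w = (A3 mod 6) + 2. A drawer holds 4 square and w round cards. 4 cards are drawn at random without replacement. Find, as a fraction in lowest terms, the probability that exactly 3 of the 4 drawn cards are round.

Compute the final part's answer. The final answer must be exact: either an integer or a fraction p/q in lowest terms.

8/21

Step 1: cross terms: (-27*-33 - -10*-34)=551, (-10*22 - 19*-33)=407, (19*-34 - -27*22)=-52; twice the area = |906| = 906; area = 453; answer 453
Step 2: A1 = 453; threaded value p + q = 454; c = -3; 5*(-3)^4 - 1*(-3)^3 + 5*(-3)^2 - 5*(-3)^1 + 6 = (405) + (27) + (45) + (15) + (6) = 498; answer 498
Step 3: A2 = 498; d = 498; squarings mod 99: 52^1=52, 52^2=31, 52^4=70, 52^8=49, 52^16=25, 52^32=31, 52^64=70, 52^128=49, 52^256=25; 52^498 = 52^2 * 52^16 * 52^32 * 52^64 * 52^128 * 52^256 = 82 (mod 99); answer 82
Step 4: A3 = 82; w = 6; total draws C(10,4) = 210; favorable C(6,3)*C(4,1) = 80; P = 8/21; answer 8/21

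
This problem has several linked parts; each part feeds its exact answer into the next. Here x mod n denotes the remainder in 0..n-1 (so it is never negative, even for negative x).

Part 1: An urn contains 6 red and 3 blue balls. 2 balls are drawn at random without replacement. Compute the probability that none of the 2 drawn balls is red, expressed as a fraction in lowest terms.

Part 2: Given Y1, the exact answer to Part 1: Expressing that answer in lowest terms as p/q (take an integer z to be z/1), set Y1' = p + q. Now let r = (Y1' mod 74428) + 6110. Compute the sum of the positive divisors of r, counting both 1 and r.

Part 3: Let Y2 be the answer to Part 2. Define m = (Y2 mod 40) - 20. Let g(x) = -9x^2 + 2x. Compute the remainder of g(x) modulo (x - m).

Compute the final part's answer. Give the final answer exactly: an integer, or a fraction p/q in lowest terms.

-1320

Part 1: total draws C(9,2) = 36; favorable C(3,2) = 3; P = 1/12; answer 1/12
Part 2: Y1 = 1/12; threaded value p + q = 13; r = 6123; 6123 = 3 * 13 * 157; sigma = (1 + 3) * (1 + 13) * (1 + 157) = 4 * 14 * 158 = 8848; answer 8848
Part 3: Y2 = 8848; m = -12; remainder = value at the root: -9*(-12)^2 + 2*(-12)^1 = (-1296) + (-24) = -1320; answer -1320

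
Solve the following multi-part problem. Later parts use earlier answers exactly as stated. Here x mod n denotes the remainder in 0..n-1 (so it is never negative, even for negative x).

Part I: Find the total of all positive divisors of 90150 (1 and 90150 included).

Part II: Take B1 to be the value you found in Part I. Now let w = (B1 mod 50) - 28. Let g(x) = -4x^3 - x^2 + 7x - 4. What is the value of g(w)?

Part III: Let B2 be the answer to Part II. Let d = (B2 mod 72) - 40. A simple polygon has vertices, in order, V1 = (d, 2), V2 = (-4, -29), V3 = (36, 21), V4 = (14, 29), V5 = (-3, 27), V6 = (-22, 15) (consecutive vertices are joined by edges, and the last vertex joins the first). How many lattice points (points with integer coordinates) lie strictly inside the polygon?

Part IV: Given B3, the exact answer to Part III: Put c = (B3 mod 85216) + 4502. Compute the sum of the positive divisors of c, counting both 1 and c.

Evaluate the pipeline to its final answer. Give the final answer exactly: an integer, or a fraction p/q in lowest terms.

Part I: 90150 = 2 * 3 * 5^2 * 601; sigma = (1 + 2) * (1 + 3) * (1 + 5 + 25) * (1 + 601) = 3 * 4 * 31 * 602 = 223944; answer 223944
Part II: B1 = 223944; w = 16; -4*(16)^3 - 1*(16)^2 + 7*(16)^1 - 4 = (-16384) + (-256) + (112) + (-4) = -16532; answer -16532
Part III: B2 = -16532; d = -12; cross terms: (-12*-29 - -4*2)=356, (-4*21 - 36*-29)=960, (36*29 - 14*21)=750, (14*27 - -3*29)=465, (-3*15 - -22*27)=549, (-22*2 - -12*15)=136; twice the area = |3216| = 3216; area = 1608; boundary points = 1 + 10 + 2 + 1 + 1 + 1 = 16; strictly interior points = area - boundary/2 + 1 = 1601; answer 1601
Part IV: B3 = 1601; c = 6103; 6103 = 17 * 359; sigma = (1 + 17) * (1 + 359) = 18 * 360 = 6480; answer 6480

6480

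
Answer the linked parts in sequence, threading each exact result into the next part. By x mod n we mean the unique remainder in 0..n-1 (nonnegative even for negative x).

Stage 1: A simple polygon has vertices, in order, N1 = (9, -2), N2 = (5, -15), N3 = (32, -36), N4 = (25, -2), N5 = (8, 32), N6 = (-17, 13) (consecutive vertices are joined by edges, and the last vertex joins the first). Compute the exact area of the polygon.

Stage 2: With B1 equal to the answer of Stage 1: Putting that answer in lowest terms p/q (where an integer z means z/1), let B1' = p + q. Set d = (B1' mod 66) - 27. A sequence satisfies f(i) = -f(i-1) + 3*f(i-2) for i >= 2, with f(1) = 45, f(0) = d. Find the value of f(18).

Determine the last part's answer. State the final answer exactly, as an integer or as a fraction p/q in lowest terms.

Stage 1: cross terms: (9*-15 - 5*-2)=-125, (5*-36 - 32*-15)=300, (32*-2 - 25*-36)=836, (25*32 - 8*-2)=816, (8*13 - -17*32)=648, (-17*-2 - 9*13)=-83; twice the area = |2392| = 2392; area = 1196; answer 1196
Stage 2: B1 = 1196; threaded value p + q = 1197; d = -18; f(2) = -1*(45) + 3*(-18) = -99; iterating: f(2)=-99, f(3)=234, f(4)=-531, f(5)=1233, f(6)=-2826, f(7)=6525, f(8)=-15003, f(9)=34578, f(10)=-79587, f(11)=183321, f(12)=-422082, f(13)=972045, f(14)=-2238291, f(15)=5154426, f(16)=-11869299, f(17)=27332577, f(18)=-62940474; answer -62940474

-62940474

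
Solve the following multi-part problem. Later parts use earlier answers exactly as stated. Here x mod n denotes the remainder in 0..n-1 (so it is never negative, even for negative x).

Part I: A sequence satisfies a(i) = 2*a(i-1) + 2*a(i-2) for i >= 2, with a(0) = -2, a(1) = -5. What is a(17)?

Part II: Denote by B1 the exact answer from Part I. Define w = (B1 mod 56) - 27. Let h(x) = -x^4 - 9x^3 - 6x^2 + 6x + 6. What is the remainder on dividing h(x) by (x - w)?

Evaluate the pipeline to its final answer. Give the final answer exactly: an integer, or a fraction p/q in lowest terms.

Part I: a(2) = 2*(-5) + 2*(-2) = -14; iterating: a(2)=-14, a(3)=-38, a(4)=-104, a(5)=-284, a(6)=-776, a(7)=-2120, a(8)=-5792, a(9)=-15824, a(10)=-43232, a(11)=-118112, a(12)=-322688, a(13)=-881600, a(14)=-2408576, a(15)=-6580352, a(16)=-17977856, a(17)=-49116416; answer -49116416
Part II: B1 = -49116416; w = -19; remainder = value at the root: -1*(-19)^4 - 9*(-19)^3 - 6*(-19)^2 + 6*(-19)^1 + 6 = (-130321) + (61731) + (-2166) + (-114) + (6) = -70864; answer -70864

-70864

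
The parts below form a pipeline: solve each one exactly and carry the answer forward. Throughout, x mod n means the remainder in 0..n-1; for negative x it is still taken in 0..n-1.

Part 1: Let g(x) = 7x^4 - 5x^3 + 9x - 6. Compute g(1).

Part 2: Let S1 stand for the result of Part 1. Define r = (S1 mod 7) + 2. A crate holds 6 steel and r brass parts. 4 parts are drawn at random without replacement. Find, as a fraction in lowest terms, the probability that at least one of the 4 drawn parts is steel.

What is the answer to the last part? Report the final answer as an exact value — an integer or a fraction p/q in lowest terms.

Part 1: 7*(1)^4 - 5*(1)^3 + 9*(1)^1 - 6 = (7) + (-5) + (9) + (-6) = 5; answer 5
Part 2: S1 = 5; r = 7; total draws C(13,4) = 715; complement C(7,4) = 35; favorable 715 - 35 = 680; P = 136/143; answer 136/143

136/143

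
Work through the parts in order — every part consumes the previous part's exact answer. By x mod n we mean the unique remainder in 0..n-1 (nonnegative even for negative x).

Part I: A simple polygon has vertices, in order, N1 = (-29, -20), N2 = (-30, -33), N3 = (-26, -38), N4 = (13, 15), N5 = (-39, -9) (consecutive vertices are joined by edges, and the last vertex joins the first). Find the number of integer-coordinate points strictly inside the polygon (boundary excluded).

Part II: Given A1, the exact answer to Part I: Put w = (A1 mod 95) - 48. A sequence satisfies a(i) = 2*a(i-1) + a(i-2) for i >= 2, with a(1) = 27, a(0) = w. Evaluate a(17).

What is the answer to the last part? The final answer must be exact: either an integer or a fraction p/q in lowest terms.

11386491

Part I: cross terms: (-29*-33 - -30*-20)=357, (-30*-38 - -26*-33)=282, (-26*15 - 13*-38)=104, (13*-9 - -39*15)=468, (-39*-20 - -29*-9)=519; twice the area = |1730| = 1730; area = 865; boundary points = 1 + 1 + 1 + 4 + 1 = 8; strictly interior points = area - boundary/2 + 1 = 862; answer 862
Part II: A1 = 862; w = -41; a(2) = 2*(27) + 1*(-41) = 13; iterating: a(2)=13, a(3)=53, a(4)=119, a(5)=291, a(6)=701, a(7)=1693, a(8)=4087, a(9)=9867, a(10)=23821, a(11)=57509, a(12)=138839, a(13)=335187, a(14)=809213, a(15)=1953613, a(16)=4716439, a(17)=11386491; answer 11386491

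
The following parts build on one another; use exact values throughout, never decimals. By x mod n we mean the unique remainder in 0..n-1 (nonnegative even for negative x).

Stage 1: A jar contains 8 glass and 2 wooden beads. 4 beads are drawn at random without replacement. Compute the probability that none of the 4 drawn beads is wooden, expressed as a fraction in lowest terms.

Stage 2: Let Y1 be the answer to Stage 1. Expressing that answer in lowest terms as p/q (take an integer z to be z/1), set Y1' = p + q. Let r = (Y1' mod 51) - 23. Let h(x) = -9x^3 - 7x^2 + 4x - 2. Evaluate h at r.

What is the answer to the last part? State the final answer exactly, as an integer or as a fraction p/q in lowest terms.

59126

Stage 1: total draws C(10,4) = 210; favorable C(8,4) = 70; P = 1/3; answer 1/3
Stage 2: Y1 = 1/3; threaded value p + q = 4; r = -19; -9*(-19)^3 - 7*(-19)^2 + 4*(-19)^1 - 2 = (61731) + (-2527) + (-76) + (-2) = 59126; answer 59126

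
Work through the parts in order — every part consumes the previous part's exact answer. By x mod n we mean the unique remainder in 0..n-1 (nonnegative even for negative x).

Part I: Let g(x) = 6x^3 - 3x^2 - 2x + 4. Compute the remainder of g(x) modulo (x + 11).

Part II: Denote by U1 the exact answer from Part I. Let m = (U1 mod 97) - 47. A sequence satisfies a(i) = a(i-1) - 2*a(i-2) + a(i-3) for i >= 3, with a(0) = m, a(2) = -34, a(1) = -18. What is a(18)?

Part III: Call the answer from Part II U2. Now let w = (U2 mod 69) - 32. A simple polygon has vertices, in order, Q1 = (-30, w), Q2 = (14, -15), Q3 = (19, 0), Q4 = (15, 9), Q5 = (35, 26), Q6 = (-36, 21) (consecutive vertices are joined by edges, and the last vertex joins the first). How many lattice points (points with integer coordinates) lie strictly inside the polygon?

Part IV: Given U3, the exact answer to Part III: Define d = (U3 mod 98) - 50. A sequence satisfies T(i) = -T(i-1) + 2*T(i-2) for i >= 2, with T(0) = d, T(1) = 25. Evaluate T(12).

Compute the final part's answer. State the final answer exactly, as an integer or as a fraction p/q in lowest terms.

Part I: remainder = value at the root: 6*(-11)^3 - 3*(-11)^2 - 2*(-11)^1 + 4 = (-7986) + (-363) + (22) + (4) = -8323; answer -8323
Part II: U1 = -8323; m = -28; a(3) = 1*(-34) - 2*(-18) + 1*(-28) = -26; iterating: a(3)=-26, a(4)=24, a(5)=42, a(6)=-32, a(7)=-92, a(8)=14, a(9)=166, a(10)=46, a(11)=-272, a(12)=-198, a(13)=392, a(14)=516, a(15)=-466, a(16)=-1106, a(17)=342, a(18)=2088; answer 2088
Part III: U2 = 2088; w = -14; cross terms: (-30*-15 - 14*-14)=646, (14*0 - 19*-15)=285, (19*9 - 15*0)=171, (15*26 - 35*9)=75, (35*21 - -36*26)=1671, (-36*-14 - -30*21)=1134; twice the area = |3982| = 3982; area = 1991; boundary points = 1 + 5 + 1 + 1 + 1 + 1 = 10; strictly interior points = area - boundary/2 + 1 = 1987; answer 1987
Part IV: U3 = 1987; d = -23; T(2) = -1*(25) + 2*(-23) = -71; iterating: T(2)=-71, T(3)=121, T(4)=-263, T(5)=505, T(6)=-1031, T(7)=2041, T(8)=-4103, T(9)=8185, T(10)=-16391, T(11)=32761, T(12)=-65543; answer -65543

-65543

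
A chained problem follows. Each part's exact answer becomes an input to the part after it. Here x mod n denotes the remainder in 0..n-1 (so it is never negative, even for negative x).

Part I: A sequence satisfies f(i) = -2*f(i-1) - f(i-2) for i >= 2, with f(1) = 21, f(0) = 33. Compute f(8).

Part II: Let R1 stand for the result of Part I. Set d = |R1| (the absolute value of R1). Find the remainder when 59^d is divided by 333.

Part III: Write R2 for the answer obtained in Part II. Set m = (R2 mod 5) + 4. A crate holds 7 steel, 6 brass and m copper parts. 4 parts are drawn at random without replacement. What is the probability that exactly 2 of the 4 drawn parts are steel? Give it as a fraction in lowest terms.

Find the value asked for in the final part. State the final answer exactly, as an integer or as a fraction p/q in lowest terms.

Part I: f(2) = -2*(21) - 1*(33) = -75; iterating: f(2)=-75, f(3)=129, f(4)=-183, f(5)=237, f(6)=-291, f(7)=345, f(8)=-399; answer -399
Part II: R1 = -399; d = 399; squarings mod 333: 59^1=59, 59^2=151, 59^4=157, 59^8=7, 59^16=49, 59^32=70, 59^64=238, 59^128=34, 59^256=157; 59^399 = 59^1 * 59^2 * 59^4 * 59^8 * 59^128 * 59^256 = 251 (mod 333); answer 251
Part III: R2 = 251; m = 5; total draws C(18,4) = 3060; favorable C(7,2)*C(11,2) = 1155; P = 77/204; answer 77/204

77/204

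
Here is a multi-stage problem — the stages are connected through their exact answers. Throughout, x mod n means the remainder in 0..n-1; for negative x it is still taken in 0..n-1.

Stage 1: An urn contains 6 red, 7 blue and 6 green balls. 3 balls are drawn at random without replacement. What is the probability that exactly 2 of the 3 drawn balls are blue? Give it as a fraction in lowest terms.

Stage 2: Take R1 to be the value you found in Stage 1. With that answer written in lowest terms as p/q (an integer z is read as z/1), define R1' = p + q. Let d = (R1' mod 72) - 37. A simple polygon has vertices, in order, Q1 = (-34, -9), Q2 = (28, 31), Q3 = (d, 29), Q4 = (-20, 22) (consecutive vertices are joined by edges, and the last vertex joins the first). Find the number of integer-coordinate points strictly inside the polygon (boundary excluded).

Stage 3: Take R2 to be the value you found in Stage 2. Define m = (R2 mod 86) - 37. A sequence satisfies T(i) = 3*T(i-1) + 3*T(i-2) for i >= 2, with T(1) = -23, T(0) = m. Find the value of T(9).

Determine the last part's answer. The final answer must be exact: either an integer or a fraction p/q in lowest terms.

Stage 1: total draws C(19,3) = 969; favorable C(7,2)*C(12,1) = 252; P = 84/323; answer 84/323
Stage 2: R1 = 84/323; threaded value p + q = 407; d = 10; cross terms: (-34*31 - 28*-9)=-802, (28*29 - 10*31)=502, (10*22 - -20*29)=800, (-20*-9 - -34*22)=928; twice the area = |1428| = 1428; area = 714; boundary points = 2 + 2 + 1 + 1 = 6; strictly interior points = area - boundary/2 + 1 = 712; answer 712
Stage 3: R2 = 712; m = -13; T(2) = 3*(-23) + 3*(-13) = -108; iterating: T(2)=-108, T(3)=-393, T(4)=-1503, T(5)=-5688, T(6)=-21573, T(7)=-81783, T(8)=-310068, T(9)=-1175553; answer -1175553

-1175553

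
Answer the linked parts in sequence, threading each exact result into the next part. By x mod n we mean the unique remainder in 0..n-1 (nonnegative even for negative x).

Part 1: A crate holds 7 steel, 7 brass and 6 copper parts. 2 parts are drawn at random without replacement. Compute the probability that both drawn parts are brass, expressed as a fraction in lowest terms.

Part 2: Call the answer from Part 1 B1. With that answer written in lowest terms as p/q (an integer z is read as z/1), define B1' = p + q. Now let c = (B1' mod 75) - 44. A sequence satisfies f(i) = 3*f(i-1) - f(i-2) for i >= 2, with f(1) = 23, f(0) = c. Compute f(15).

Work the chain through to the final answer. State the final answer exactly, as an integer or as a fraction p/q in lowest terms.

13734133

Part 1: total draws C(20,2) = 190; favorable C(7,2) = 21; P = 21/190; answer 21/190
Part 2: B1 = 21/190; threaded value p + q = 211; c = 17; f(2) = 3*(23) - 1*(17) = 52; iterating: f(2)=52, f(3)=133, f(4)=347, f(5)=908, f(6)=2377, f(7)=6223, f(8)=16292, f(9)=42653, f(10)=111667, f(11)=292348, f(12)=765377, f(13)=2003783, f(14)=5245972, f(15)=13734133; answer 13734133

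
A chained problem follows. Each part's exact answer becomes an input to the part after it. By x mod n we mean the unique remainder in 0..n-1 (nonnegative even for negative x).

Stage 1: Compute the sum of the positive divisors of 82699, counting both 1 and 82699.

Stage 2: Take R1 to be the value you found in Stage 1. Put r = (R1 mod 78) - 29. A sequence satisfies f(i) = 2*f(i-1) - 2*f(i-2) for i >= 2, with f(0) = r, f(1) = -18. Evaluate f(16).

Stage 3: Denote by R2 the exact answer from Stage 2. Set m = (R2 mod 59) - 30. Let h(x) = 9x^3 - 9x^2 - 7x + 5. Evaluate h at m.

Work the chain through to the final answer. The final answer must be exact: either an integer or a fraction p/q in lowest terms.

Stage 1: 82699 is prime, so its only divisors are 1 and 82699; sigma = 1 + 82699 = 82700; answer 82700
Stage 2: R1 = 82700; r = -9; f(2) = 2*(-18) - 2*(-9) = -18; iterating: f(2)=-18, f(3)=0, f(4)=36, f(5)=72, f(6)=72, f(7)=0, f(8)=-144, f(9)=-288, f(10)=-288, f(11)=0, f(12)=576, f(13)=1152, f(14)=1152, f(15)=0, f(16)=-2304; answer -2304
Stage 3: R2 = -2304; m = 26; 9*(26)^3 - 9*(26)^2 - 7*(26)^1 + 5 = (158184) + (-6084) + (-182) + (5) = 151923; answer 151923

151923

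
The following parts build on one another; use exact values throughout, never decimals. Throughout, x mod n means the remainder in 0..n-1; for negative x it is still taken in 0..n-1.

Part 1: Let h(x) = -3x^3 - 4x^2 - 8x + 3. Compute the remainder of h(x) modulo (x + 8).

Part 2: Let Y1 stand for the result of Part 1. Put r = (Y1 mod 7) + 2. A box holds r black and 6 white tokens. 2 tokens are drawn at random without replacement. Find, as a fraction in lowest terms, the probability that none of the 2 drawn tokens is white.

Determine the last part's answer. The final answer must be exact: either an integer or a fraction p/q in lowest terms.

2/11

Part 1: remainder = value at the root: -3*(-8)^3 - 4*(-8)^2 - 8*(-8)^1 + 3 = (1536) + (-256) + (64) + (3) = 1347; answer 1347
Part 2: Y1 = 1347; r = 5; total draws C(11,2) = 55; favorable C(5,2) = 10; P = 2/11; answer 2/11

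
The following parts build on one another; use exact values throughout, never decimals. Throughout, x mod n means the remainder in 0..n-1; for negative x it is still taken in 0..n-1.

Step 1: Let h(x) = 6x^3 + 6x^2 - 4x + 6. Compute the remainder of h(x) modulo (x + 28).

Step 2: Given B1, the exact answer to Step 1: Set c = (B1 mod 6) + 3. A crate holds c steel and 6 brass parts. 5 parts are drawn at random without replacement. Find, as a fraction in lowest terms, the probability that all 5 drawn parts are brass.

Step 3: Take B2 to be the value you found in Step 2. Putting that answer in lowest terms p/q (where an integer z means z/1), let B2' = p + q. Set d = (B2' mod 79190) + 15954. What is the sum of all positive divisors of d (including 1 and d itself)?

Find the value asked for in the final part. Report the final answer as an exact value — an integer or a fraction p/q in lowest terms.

Step 1: remainder = value at the root: 6*(-28)^3 + 6*(-28)^2 - 4*(-28)^1 + 6 = (-131712) + (4704) + (112) + (6) = -126890; answer -126890
Step 2: B1 = -126890; c = 7; total draws C(13,5) = 1287; favorable C(6,5) = 6; P = 2/429; answer 2/429
Step 3: B2 = 2/429; threaded value p + q = 431; d = 16385; 16385 = 5 * 29 * 113; sigma = (1 + 5) * (1 + 29) * (1 + 113) = 6 * 30 * 114 = 20520; answer 20520

20520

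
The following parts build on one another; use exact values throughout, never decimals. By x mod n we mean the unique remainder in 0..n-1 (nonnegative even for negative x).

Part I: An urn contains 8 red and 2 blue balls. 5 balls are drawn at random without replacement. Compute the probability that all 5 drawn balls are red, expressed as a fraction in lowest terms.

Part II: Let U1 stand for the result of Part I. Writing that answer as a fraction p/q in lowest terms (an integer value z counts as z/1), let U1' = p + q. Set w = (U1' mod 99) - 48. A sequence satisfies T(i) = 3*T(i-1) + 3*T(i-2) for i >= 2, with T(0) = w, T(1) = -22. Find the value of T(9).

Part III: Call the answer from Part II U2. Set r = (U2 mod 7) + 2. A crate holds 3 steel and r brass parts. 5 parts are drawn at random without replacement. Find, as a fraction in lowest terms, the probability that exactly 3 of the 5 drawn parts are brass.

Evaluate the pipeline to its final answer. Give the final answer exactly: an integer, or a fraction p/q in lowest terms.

Part I: total draws C(10,5) = 252; favorable C(8,5) = 56; P = 2/9; answer 2/9
Part II: U1 = 2/9; threaded value p + q = 11; w = -37; T(2) = 3*(-22) + 3*(-37) = -177; iterating: T(2)=-177, T(3)=-597, T(4)=-2322, T(5)=-8757, T(6)=-33237, T(7)=-125982, T(8)=-477657, T(9)=-1810917; answer -1810917
Part III: U2 = -1810917; r = 6; total draws C(9,5) = 126; favorable C(6,3)*C(3,2) = 60; P = 10/21; answer 10/21

10/21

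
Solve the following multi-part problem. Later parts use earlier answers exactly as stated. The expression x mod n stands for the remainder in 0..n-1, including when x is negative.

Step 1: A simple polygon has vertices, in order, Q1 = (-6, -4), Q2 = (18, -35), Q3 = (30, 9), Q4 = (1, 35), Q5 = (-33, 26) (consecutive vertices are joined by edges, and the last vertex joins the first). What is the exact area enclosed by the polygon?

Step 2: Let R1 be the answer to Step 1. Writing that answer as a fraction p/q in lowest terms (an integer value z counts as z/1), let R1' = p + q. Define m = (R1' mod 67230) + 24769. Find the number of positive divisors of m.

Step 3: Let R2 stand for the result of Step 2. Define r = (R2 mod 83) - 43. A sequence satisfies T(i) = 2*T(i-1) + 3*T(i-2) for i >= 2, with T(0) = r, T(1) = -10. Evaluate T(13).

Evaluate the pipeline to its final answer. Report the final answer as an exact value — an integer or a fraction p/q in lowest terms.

Step 1: cross terms: (-6*-35 - 18*-4)=282, (18*9 - 30*-35)=1212, (30*35 - 1*9)=1041, (1*26 - -33*35)=1181, (-33*-4 - -6*26)=288; twice the area = |4004| = 4004; area = 2002; answer 2002
Step 2: R1 = 2002; threaded value p + q = 2003; m = 26772; 26772 = 2^2 * 3 * 23 * 97; number of divisors = (2+1) * (1+1) * (1+1) * (1+1) = 24; answer 24
Step 3: R2 = 24; r = -19; T(2) = 2*(-10) + 3*(-19) = -77; iterating: T(2)=-77, T(3)=-184, T(4)=-599, T(5)=-1750, T(6)=-5297, T(7)=-15844, T(8)=-47579, T(9)=-142690, T(10)=-428117, T(11)=-1284304, T(12)=-3852959, T(13)=-11558830; answer -11558830

-11558830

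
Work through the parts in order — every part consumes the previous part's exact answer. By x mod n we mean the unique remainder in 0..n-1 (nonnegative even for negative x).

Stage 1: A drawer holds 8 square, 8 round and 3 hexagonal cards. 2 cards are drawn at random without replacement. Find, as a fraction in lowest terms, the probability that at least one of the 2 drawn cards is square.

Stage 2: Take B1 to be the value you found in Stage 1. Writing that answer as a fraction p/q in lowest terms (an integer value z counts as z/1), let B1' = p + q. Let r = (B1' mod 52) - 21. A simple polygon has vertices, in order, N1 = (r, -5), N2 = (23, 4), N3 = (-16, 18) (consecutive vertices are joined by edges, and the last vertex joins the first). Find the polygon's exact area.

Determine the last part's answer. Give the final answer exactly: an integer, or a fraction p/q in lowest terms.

Stage 1: total draws C(19,2) = 171; complement C(11,2) = 55; favorable 171 - 55 = 116; P = 116/171; answer 116/171
Stage 2: B1 = 116/171; threaded value p + q = 287; r = 6; cross terms: (6*4 - 23*-5)=139, (23*18 - -16*4)=478, (-16*-5 - 6*18)=-28; twice the area = |589| = 589; area = 589/2; answer 589/2

589/2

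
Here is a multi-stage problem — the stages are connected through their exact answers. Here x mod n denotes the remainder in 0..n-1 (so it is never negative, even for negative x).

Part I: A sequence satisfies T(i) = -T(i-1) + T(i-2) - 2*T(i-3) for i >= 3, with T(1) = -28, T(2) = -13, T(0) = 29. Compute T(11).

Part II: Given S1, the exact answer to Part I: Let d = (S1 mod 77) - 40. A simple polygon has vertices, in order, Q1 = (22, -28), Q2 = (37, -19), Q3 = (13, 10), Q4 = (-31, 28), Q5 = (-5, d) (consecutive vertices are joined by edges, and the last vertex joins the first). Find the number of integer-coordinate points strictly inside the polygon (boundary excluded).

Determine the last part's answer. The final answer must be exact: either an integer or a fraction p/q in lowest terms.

1514

Part I: T(3) = -1*(-13) + 1*(-28) - 2*(29) = -73; iterating: T(3)=-73, T(4)=116, T(5)=-163, T(6)=425, T(7)=-820, T(8)=1571, T(9)=-3241, T(10)=6452, T(11)=-12835; answer -12835
Part II: S1 = -12835; d = -16; cross terms: (22*-19 - 37*-28)=618, (37*10 - 13*-19)=617, (13*28 - -31*10)=674, (-31*-16 - -5*28)=636, (-5*-28 - 22*-16)=492; twice the area = |3037| = 3037; area = 3037/2; boundary points = 3 + 1 + 2 + 2 + 3 = 11; strictly interior points = area - boundary/2 + 1 = 1514; answer 1514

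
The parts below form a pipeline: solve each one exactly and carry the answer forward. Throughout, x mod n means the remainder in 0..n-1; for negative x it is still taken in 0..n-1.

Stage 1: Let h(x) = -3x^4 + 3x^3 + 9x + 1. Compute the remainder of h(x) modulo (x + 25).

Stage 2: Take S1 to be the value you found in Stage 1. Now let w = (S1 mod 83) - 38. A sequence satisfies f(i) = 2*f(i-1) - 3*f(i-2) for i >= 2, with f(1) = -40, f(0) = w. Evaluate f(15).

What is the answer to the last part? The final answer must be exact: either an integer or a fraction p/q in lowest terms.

Stage 1: remainder = value at the root: -3*(-25)^4 + 3*(-25)^3 + 9*(-25)^1 + 1 = (-1171875) + (-46875) + (-225) + (1) = -1218974; answer -1218974
Stage 2: S1 = -1218974; w = 9; f(2) = 2*(-40) - 3*(9) = -107; iterating: f(2)=-107, f(3)=-94, f(4)=133, f(5)=548, f(6)=697, f(7)=-250, f(8)=-2591, f(9)=-4432, f(10)=-1091, f(11)=11114, f(12)=25501, f(13)=17660, f(14)=-41183, f(15)=-135346; answer -135346

-135346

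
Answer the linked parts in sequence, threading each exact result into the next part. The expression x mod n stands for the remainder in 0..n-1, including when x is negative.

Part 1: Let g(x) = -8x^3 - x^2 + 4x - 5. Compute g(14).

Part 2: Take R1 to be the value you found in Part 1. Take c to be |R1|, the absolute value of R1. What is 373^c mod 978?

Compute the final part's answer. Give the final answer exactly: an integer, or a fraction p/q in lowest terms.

43

Part 1: -8*(14)^3 - 1*(14)^2 + 4*(14)^1 - 5 = (-21952) + (-196) + (56) + (-5) = -22097; answer -22097
Part 2: R1 = -22097; c = 22097; squarings mod 978: 373^1=373, 373^2=253, 373^4=439, 373^8=55, 373^16=91, 373^32=457, 373^64=535, 373^128=649, 373^256=661, 373^512=733, 373^1024=367, 373^2048=703, 373^4096=319, 373^8192=49, 373^16384=445; 373^22097 = 373^1 * 373^16 * 373^64 * 373^512 * 373^1024 * 373^4096 * 373^16384 = 43 (mod 978); answer 43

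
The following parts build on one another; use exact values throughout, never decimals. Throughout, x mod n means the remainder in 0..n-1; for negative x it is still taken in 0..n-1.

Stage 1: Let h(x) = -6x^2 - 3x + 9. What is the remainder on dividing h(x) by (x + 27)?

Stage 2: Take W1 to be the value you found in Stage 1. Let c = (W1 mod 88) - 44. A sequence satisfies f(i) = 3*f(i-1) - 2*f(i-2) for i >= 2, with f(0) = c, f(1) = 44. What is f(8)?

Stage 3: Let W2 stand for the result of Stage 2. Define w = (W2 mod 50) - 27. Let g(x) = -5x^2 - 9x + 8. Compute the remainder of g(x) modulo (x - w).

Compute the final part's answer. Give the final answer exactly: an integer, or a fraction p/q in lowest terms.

-300

Stage 1: remainder = value at the root: -6*(-27)^2 - 3*(-27)^1 + 9 = (-4374) + (81) + (9) = -4284; answer -4284
Stage 2: W1 = -4284; c = -16; f(2) = 3*(44) - 2*(-16) = 164; iterating: f(2)=164, f(3)=404, f(4)=884, f(5)=1844, f(6)=3764, f(7)=7604, f(8)=15284; answer 15284
Stage 3: W2 = 15284; w = 7; remainder = value at the root: -5*(7)^2 - 9*(7)^1 + 8 = (-245) + (-63) + (8) = -300; answer -300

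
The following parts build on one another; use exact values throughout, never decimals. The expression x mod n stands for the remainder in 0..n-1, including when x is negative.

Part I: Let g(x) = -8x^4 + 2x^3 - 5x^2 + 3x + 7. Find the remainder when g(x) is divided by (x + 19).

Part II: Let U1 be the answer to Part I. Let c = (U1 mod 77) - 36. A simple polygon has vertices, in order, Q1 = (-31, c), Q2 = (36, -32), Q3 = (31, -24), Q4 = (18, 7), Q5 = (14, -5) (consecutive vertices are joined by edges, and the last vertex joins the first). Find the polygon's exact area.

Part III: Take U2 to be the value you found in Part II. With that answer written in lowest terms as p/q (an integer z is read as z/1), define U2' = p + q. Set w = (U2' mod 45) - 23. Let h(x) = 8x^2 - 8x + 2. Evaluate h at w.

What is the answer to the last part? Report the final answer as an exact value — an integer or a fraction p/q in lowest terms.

18

Part I: remainder = value at the root: -8*(-19)^4 + 2*(-19)^3 - 5*(-19)^2 + 3*(-19)^1 + 7 = (-1042568) + (-13718) + (-1805) + (-57) + (7) = -1058141; answer -1058141
Part II: U1 = -1058141; c = 34; cross terms: (-31*-32 - 36*34)=-232, (36*-24 - 31*-32)=128, (31*7 - 18*-24)=649, (18*-5 - 14*7)=-188, (14*34 - -31*-5)=321; twice the area = |678| = 678; area = 339; answer 339
Part III: U2 = 339; threaded value p + q = 340; w = 2; 8*(2)^2 - 8*(2)^1 + 2 = (32) + (-16) + (2) = 18; answer 18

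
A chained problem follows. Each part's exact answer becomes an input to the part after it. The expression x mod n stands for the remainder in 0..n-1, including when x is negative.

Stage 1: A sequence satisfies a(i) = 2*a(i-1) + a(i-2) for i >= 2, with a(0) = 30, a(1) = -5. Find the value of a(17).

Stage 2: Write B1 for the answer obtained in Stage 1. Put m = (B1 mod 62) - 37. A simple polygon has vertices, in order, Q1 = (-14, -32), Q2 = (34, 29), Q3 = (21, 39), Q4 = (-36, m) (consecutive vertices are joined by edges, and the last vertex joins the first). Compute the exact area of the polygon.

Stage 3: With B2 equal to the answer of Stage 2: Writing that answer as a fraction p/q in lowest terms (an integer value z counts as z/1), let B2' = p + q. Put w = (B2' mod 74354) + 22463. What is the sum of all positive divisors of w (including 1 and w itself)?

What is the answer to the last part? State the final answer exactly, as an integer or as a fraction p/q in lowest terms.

Stage 1: a(2) = 2*(-5) + 1*(30) = 20; iterating: a(2)=20, a(3)=35, a(4)=90, a(5)=215, a(6)=520, a(7)=1255, a(8)=3030, a(9)=7315, a(10)=17660, a(11)=42635, a(12)=102930, a(13)=248495, a(14)=599920, a(15)=1448335, a(16)=3496590, a(17)=8441515; answer 8441515
Stage 2: B1 = 8441515; m = -8; cross terms: (-14*29 - 34*-32)=682, (34*39 - 21*29)=717, (21*-8 - -36*39)=1236, (-36*-32 - -14*-8)=1040; twice the area = |3675| = 3675; area = 3675/2; answer 3675/2
Stage 3: B2 = 3675/2; threaded value p + q = 3677; w = 26140; 26140 = 2^2 * 5 * 1307; sigma = (1 + 2 + 4) * (1 + 5) * (1 + 1307) = 7 * 6 * 1308 = 54936; answer 54936

54936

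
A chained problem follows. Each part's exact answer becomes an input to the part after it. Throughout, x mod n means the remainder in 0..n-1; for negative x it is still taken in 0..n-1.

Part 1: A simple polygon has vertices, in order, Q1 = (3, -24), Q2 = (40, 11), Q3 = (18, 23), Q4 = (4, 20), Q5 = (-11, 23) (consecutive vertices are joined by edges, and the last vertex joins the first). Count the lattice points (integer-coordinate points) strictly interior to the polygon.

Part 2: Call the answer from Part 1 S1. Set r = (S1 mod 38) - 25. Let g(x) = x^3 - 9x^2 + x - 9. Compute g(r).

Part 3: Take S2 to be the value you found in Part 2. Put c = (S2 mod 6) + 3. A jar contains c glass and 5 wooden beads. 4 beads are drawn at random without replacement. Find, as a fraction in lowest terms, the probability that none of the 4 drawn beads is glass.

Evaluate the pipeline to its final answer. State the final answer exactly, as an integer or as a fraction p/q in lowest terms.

Part 1: cross terms: (3*11 - 40*-24)=993, (40*23 - 18*11)=722, (18*20 - 4*23)=268, (4*23 - -11*20)=312, (-11*-24 - 3*23)=195; twice the area = |2490| = 2490; area = 1245; boundary points = 1 + 2 + 1 + 3 + 1 = 8; strictly interior points = area - boundary/2 + 1 = 1242; answer 1242
Part 2: S1 = 1242; r = 1; 1*(1)^3 - 9*(1)^2 + 1*(1)^1 - 9 = (1) + (-9) + (1) + (-9) = -16; answer -16
Part 3: S2 = -16; c = 5; total draws C(10,4) = 210; favorable C(5,4) = 5; P = 1/42; answer 1/42

1/42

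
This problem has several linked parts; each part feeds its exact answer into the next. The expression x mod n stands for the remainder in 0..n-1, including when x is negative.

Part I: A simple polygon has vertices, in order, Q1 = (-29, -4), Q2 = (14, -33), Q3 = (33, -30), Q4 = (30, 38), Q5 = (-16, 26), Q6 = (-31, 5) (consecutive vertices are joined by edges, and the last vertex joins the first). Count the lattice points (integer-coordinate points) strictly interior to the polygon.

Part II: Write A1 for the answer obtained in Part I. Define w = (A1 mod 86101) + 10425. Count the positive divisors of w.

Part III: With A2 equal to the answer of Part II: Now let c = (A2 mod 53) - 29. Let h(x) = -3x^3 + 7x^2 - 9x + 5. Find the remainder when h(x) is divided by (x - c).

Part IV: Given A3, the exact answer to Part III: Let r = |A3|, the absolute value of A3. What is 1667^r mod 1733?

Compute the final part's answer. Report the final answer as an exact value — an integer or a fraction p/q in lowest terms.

1665

Part I: cross terms: (-29*-33 - 14*-4)=1013, (14*-30 - 33*-33)=669, (33*38 - 30*-30)=2154, (30*26 - -16*38)=1388, (-16*5 - -31*26)=726, (-31*-4 - -29*5)=269; twice the area = |6219| = 6219; area = 6219/2; boundary points = 1 + 1 + 1 + 2 + 3 + 1 = 9; strictly interior points = area - boundary/2 + 1 = 3106; answer 3106
Part II: A1 = 3106; w = 13531; 13531 = 7 * 1933; number of divisors = (1+1) * (1+1) = 4; answer 4
Part III: A2 = 4; c = -25; remainder = value at the root: -3*(-25)^3 + 7*(-25)^2 - 9*(-25)^1 + 5 = (46875) + (4375) + (225) + (5) = 51480; answer 51480
Part IV: A3 = 51480; r = 51480; squarings mod 1733: 1667^1=1667, 1667^2=890, 1667^4=119, 1667^8=297, 1667^16=1559, 1667^32=815, 1667^64=486, 1667^128=508, 1667^256=1580, 1667^512=880, 1667^1024=1482, 1667^2048=613, 1667^4096=1441, 1667^8192=347, 1667^16384=832, 1667^32768=757; 1667^51480 = 1667^8 * 1667^16 * 1667^256 * 1667^2048 * 1667^16384 * 1667^32768 = 1665 (mod 1733); answer 1665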